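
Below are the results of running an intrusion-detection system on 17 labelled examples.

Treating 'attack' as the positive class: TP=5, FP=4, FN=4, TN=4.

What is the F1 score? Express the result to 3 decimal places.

Precision = TP/(TP+FP) = 5/9 = 0.5556
Recall = TP/(TP+FN) = 5/9 = 0.5556
F1 = 2·TP/(2·TP+FP+FN) = 10/18 = 0.556

0.556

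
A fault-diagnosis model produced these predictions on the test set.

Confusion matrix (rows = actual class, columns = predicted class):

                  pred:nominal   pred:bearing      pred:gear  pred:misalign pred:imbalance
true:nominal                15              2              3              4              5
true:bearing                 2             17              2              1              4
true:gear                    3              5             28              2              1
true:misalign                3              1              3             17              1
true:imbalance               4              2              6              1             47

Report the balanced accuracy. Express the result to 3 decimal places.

0.670

Balanced accuracy = mean of per-class recall.
  nominal: recall = 15/29 = 0.5172
  bearing: recall = 17/26 = 0.6538
  gear: recall = 28/39 = 0.7179
  misalign: recall = 17/25 = 0.6800
  imbalance: recall = 47/60 = 0.7833
Mean = (0.5172 + 0.6538 + 0.7179 + 0.6800 + 0.7833) / 5 = 0.670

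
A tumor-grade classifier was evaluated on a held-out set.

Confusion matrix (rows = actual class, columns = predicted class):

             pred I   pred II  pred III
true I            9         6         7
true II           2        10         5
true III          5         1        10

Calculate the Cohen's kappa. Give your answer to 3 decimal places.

Observed agreement pₒ = trace/N = 29/55 = 0.5273
Expected agreement pₑ = Σ (rowᵢ·colᵢ)/N² = (22·16 + 17·17 + 16·22)/55² = 0.3283
κ = (pₒ − pₑ)/(1 − pₑ) = (0.5273 − 0.3283)/(1 − 0.3283) = 0.296

0.296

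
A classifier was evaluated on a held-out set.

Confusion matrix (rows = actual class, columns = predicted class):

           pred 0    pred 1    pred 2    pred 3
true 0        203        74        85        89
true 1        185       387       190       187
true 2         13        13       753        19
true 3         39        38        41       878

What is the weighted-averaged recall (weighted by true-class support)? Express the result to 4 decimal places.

0.6954

Per-class recall (TP/(TP+FN)):
  0: TP=203, FN=74+85+89=248 → 203/451 = 0.45011
  1: TP=387, FN=185+190+187=562 → 387/949 = 0.40780
  2: TP=753, FN=13+13+19=45 → 753/798 = 0.94361
  3: TP=878, FN=39+38+41=118 → 878/996 = 0.88153
Weighted-recall = Σ (supportᵢ/N)·recallᵢ with N=3194: (451/3194)·0.45011 + (949/3194)·0.40780 + (798/3194)·0.94361 + (996/3194)·0.88153 = 0.6954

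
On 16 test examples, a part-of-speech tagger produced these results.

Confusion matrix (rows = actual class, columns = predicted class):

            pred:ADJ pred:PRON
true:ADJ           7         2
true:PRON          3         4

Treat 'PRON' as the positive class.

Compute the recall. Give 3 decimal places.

0.571

Recall = TP/(TP+FN) = 4/(4+3) = 4/7 = 0.571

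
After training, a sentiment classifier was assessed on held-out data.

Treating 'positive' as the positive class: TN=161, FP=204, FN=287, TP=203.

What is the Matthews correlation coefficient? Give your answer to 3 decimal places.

-0.143

MCC = (TP·TN − FP·FN) / √((TP+FP)(TP+FN)(TN+FP)(TN+FN))
Numerator = 203·161 − 204·287 = -25865
Denominator = √(407·490·365·448) = √32610793600 = 180584.5885
MCC = -25865 / 180584.5885 = -0.143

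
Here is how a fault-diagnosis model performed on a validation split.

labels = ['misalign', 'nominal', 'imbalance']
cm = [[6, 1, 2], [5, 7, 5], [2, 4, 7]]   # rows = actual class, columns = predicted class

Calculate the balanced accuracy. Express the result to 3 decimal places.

0.539

Balanced accuracy = mean of per-class recall.
  misalign: recall = 6/9 = 0.6667
  nominal: recall = 7/17 = 0.4118
  imbalance: recall = 7/13 = 0.5385
Mean = (0.6667 + 0.4118 + 0.5385) / 3 = 0.539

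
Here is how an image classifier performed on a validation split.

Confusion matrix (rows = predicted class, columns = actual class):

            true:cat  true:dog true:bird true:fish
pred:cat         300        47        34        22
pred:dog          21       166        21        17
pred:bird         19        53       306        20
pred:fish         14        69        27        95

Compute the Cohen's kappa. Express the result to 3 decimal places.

0.597

Observed agreement pₒ = trace/N = 867/1231 = 0.7043
Expected agreement pₑ = Σ (rowᵢ·colᵢ)/N² = (354·403 + 335·225 + 388·398 + 154·205)/1231² = 0.2666
κ = (pₒ − pₑ)/(1 − pₑ) = (0.7043 − 0.2666)/(1 − 0.2666) = 0.597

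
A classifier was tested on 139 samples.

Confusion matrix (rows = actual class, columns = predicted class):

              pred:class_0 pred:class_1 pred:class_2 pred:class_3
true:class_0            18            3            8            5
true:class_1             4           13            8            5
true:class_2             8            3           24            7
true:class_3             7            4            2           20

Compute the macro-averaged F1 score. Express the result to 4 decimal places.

0.5351

Per-class F1 score (2·TP/(2·TP+FP+FN)):
  class_0: TP=18, FP=4+8+7=19, FN=3+8+5=16 → 36/71 = 0.50704
  class_1: TP=13, FP=3+3+4=10, FN=4+8+5=17 → 26/53 = 0.49057
  class_2: TP=24, FP=8+8+2=18, FN=8+3+7=18 → 48/84 = 0.57143
  class_3: TP=20, FP=5+5+7=17, FN=7+4+2=13 → 40/70 = 0.57143
Macro-F1 score = mean = (0.50704 + 0.49057 + 0.57143 + 0.57143) / 4 = 0.5351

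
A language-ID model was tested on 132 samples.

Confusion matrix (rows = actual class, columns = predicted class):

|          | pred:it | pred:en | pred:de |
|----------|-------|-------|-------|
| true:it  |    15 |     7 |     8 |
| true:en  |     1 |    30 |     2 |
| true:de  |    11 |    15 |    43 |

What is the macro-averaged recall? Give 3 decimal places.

Per-class recall (TP/(TP+FN)):
  it: TP=15, FN=7+8=15 → 15/30 = 0.5000
  en: TP=30, FN=1+2=3 → 30/33 = 0.9091
  de: TP=43, FN=11+15=26 → 43/69 = 0.6232
Macro-recall = mean = (0.5000 + 0.9091 + 0.6232) / 3 = 0.677

0.677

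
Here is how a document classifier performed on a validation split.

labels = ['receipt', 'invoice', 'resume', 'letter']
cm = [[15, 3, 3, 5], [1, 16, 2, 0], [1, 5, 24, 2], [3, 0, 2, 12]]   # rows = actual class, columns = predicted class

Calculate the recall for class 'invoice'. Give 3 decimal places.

0.842

One-vs-rest for 'invoice': TP = diagonal; FP = other classes predicted 'invoice'; FN = 'invoice' predicted as other.
recall = TP/(TP+FN).
invoice: TP=16, FN=1+2+0=3 → 16/19 = 0.8421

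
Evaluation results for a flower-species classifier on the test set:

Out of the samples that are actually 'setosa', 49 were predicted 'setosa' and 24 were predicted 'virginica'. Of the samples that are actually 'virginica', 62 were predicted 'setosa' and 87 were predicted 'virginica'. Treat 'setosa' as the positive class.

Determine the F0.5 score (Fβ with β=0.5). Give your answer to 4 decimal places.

Fβ = (1+β²)·TP / ((1+β²)·TP + β²·FN + FP), with β²=1/4
= 1.25·49 / (1.25·49 + 0.25·24 + 62) = 0.4739

0.4739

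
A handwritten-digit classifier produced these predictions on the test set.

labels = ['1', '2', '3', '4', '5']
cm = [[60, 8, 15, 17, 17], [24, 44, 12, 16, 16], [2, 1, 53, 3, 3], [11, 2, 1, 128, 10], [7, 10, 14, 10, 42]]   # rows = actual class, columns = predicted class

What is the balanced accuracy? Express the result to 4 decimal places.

0.6217

Balanced accuracy = mean of per-class recall.
  1: recall = 60/117 = 0.51282
  2: recall = 44/112 = 0.39286
  3: recall = 53/62 = 0.85484
  4: recall = 128/152 = 0.84211
  5: recall = 42/83 = 0.50602
Mean = (0.51282 + 0.39286 + 0.85484 + 0.84211 + 0.50602) / 5 = 0.6217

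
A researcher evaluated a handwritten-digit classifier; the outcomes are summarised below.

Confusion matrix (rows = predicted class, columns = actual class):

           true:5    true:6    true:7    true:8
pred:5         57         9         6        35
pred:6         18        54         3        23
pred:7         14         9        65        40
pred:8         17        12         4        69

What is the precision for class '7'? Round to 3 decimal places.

Take TP from the diagonal, FP from the rest of the '7' prediction marginal, FN from the rest of the '7' actual marginal.
precision = TP/(TP+FP).
7: TP=65, FP=14+9+40=63 → 65/128 = 0.5078

0.508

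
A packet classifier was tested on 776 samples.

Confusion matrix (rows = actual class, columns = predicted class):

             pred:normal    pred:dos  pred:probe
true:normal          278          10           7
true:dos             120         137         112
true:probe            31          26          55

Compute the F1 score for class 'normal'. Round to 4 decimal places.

One-vs-rest for 'normal': TP = diagonal; FP = other classes predicted 'normal'; FN = 'normal' predicted as other.
F1 score = 2·TP/(2·TP+FP+FN).
normal: TP=278, FP=120+31=151, FN=10+7=17 → 556/724 = 0.76796

0.7680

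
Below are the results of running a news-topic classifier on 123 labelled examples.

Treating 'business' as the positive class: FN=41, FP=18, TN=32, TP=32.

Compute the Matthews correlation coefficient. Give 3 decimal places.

0.078

MCC = (TP·TN − FP·FN) / √((TP+FP)(TP+FN)(TN+FP)(TN+FN))
Numerator = 32·32 − 18·41 = 286
Denominator = √(50·73·50·73) = √13322500 = 3650.0000
MCC = 286 / 3650.0000 = 0.078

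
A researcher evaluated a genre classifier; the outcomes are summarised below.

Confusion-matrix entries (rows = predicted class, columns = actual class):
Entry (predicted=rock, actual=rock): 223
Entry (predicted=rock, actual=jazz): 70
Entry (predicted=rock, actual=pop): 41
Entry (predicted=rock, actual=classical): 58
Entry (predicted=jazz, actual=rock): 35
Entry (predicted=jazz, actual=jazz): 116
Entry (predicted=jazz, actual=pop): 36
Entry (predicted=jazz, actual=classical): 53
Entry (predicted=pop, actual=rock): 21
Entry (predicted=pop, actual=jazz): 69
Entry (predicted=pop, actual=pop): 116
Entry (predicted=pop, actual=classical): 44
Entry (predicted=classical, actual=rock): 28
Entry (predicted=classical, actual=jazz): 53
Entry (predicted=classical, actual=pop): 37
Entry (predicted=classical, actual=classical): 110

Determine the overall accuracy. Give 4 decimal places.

0.5090

Accuracy = trace / total = (223+116+116+110=565) / 1110 = 565/1110 = 0.5090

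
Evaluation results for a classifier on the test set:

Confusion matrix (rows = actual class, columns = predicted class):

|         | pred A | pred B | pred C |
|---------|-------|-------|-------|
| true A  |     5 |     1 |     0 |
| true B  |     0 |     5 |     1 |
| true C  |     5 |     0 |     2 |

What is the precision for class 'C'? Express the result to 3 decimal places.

Take TP from the diagonal, FP from the rest of the 'C' prediction marginal, FN from the rest of the 'C' actual marginal.
precision = TP/(TP+FP).
C: TP=2, FP=0+1=1 → 2/3 = 0.6667

0.667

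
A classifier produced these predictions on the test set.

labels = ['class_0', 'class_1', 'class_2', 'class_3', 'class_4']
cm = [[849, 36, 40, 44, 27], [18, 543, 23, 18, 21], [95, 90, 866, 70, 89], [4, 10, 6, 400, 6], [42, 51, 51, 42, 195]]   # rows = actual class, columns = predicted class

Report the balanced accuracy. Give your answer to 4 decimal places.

0.7781

Balanced accuracy = mean of per-class recall.
  class_0: recall = 849/996 = 0.85241
  class_1: recall = 543/623 = 0.87159
  class_2: recall = 866/1210 = 0.71570
  class_3: recall = 400/426 = 0.93897
  class_4: recall = 195/381 = 0.51181
Mean = (0.85241 + 0.87159 + 0.71570 + 0.93897 + 0.51181) / 5 = 0.7781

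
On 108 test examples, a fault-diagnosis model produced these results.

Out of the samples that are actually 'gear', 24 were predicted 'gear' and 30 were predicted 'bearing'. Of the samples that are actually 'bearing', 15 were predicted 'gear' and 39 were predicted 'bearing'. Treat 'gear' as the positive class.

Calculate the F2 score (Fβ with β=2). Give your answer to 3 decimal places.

Fβ = (1+β²)·TP / ((1+β²)·TP + β²·FN + FP), with β²=4
= 5·24 / (5·24 + 4·30 + 15) = 0.471

0.471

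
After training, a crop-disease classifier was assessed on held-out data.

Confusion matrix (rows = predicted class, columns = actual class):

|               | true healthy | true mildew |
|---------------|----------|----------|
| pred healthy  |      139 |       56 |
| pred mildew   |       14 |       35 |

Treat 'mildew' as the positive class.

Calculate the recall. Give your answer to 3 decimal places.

Recall = TP/(TP+FN) = 35/(35+56) = 35/91 = 0.385

0.385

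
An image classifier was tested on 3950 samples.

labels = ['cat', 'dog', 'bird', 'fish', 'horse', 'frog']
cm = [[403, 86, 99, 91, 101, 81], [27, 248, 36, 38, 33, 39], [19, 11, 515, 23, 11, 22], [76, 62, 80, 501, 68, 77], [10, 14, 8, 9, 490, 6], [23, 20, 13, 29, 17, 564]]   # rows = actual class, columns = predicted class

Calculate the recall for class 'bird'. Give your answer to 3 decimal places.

One-vs-rest for 'bird': TP = diagonal; FP = other classes predicted 'bird'; FN = 'bird' predicted as other.
recall = TP/(TP+FN).
bird: TP=515, FN=19+11+23+11+22=86 → 515/601 = 0.8569

0.857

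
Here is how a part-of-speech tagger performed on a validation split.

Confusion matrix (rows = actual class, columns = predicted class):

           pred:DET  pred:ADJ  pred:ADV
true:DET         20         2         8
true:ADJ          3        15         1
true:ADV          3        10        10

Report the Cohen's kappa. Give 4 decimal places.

Observed agreement pₒ = trace/N = 45/72 = 0.62500
Expected agreement pₑ = Σ (rowᵢ·colᵢ)/N² = (30·26 + 19·27 + 23·19)/72² = 0.33372
κ = (pₒ − pₑ)/(1 − pₑ) = (0.62500 − 0.33372)/(1 − 0.33372) = 0.4372

0.4372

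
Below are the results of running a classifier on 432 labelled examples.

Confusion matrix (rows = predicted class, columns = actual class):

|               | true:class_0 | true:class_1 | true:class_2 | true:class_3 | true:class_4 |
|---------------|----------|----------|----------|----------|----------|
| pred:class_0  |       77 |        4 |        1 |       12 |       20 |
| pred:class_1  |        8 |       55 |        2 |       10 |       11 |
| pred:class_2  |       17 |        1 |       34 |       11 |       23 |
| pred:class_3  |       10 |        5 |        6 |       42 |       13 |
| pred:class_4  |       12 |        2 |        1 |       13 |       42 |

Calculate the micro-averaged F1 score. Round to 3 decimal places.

0.579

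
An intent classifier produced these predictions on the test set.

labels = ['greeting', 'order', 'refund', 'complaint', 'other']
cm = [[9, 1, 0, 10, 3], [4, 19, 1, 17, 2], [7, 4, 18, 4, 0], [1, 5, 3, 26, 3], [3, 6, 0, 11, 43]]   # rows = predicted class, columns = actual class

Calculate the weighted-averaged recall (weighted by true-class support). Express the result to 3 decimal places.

Per-class recall (TP/(TP+FN)):
  greeting: TP=9, FN=4+7+1+3=15 → 9/24 = 0.3750
  order: TP=19, FN=1+4+5+6=16 → 19/35 = 0.5429
  refund: TP=18, FN=0+1+3+0=4 → 18/22 = 0.8182
  complaint: TP=26, FN=10+17+4+11=42 → 26/68 = 0.3824
  other: TP=43, FN=3+2+0+3=8 → 43/51 = 0.8431
Weighted-recall = Σ (supportᵢ/N)·recallᵢ with N=200: (24/200)·0.3750 + (35/200)·0.5429 + (22/200)·0.8182 + (68/200)·0.3824 + (51/200)·0.8431 = 0.575

0.575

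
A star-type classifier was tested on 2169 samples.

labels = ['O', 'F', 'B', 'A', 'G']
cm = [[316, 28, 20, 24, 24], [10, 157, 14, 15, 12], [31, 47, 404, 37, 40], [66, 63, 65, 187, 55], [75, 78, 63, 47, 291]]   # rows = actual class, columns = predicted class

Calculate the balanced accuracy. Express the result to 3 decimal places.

0.640

Balanced accuracy = mean of per-class recall.
  O: recall = 316/412 = 0.7670
  F: recall = 157/208 = 0.7548
  B: recall = 404/559 = 0.7227
  A: recall = 187/436 = 0.4289
  G: recall = 291/554 = 0.5253
Mean = (0.7670 + 0.7548 + 0.7227 + 0.4289 + 0.5253) / 5 = 0.640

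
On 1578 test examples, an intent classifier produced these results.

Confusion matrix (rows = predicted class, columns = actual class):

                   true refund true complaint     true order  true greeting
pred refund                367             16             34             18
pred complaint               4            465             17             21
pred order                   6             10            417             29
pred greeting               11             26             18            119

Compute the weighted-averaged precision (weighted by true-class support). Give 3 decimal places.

0.867

Per-class precision (TP/(TP+FP)):
  refund: TP=367, FP=16+34+18=68 → 367/435 = 0.8437
  complaint: TP=465, FP=4+17+21=42 → 465/507 = 0.9172
  order: TP=417, FP=6+10+29=45 → 417/462 = 0.9026
  greeting: TP=119, FP=11+26+18=55 → 119/174 = 0.6839
Weighted-precision = Σ (supportᵢ/N)·precisionᵢ with N=1578: (388/1578)·0.8437 + (517/1578)·0.9172 + (486/1578)·0.9026 + (187/1578)·0.6839 = 0.867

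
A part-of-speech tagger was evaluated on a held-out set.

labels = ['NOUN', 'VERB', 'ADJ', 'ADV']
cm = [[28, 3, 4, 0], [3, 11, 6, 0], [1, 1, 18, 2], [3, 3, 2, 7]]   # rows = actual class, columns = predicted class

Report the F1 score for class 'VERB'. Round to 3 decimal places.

Take TP from the diagonal, FP from the rest of the 'VERB' prediction marginal, FN from the rest of the 'VERB' actual marginal.
F1 score = 2·TP/(2·TP+FP+FN).
VERB: TP=11, FP=3+1+3=7, FN=3+6+0=9 → 22/38 = 0.5789

0.579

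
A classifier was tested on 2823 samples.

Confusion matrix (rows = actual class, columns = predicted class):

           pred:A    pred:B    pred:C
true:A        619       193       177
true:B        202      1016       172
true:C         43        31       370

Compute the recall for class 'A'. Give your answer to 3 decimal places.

0.626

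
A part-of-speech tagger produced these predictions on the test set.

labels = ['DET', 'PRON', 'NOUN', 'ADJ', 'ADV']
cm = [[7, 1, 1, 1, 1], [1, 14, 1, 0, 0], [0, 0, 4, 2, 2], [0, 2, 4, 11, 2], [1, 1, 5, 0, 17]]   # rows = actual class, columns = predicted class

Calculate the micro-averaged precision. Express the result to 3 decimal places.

0.679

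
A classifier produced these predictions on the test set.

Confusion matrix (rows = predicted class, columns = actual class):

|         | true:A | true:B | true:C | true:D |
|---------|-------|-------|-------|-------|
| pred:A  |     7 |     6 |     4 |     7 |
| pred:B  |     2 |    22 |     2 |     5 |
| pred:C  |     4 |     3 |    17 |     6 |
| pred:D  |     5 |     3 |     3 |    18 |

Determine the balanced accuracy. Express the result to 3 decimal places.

Balanced accuracy = mean of per-class recall.
  A: recall = 7/18 = 0.3889
  B: recall = 22/34 = 0.6471
  C: recall = 17/26 = 0.6538
  D: recall = 18/36 = 0.5000
Mean = (0.3889 + 0.6471 + 0.6538 + 0.5000) / 4 = 0.547

0.547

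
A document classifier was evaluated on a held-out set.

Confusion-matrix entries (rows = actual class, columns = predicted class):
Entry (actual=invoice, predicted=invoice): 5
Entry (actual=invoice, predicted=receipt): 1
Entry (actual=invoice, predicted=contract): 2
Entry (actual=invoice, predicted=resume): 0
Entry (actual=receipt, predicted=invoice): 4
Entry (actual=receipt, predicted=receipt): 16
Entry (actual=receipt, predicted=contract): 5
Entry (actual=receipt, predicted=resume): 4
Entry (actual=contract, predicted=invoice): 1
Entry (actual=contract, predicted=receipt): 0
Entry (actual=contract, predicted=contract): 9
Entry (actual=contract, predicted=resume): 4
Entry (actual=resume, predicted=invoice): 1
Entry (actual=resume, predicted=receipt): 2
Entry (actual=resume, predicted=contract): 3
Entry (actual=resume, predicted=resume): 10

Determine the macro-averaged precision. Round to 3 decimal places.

0.581

Per-class precision (TP/(TP+FP)):
  invoice: TP=5, FP=4+1+1=6 → 5/11 = 0.4545
  receipt: TP=16, FP=1+0+2=3 → 16/19 = 0.8421
  contract: TP=9, FP=2+5+3=10 → 9/19 = 0.4737
  resume: TP=10, FP=0+4+4=8 → 10/18 = 0.5556
Macro-precision = mean = (0.4545 + 0.8421 + 0.4737 + 0.5556) / 4 = 0.581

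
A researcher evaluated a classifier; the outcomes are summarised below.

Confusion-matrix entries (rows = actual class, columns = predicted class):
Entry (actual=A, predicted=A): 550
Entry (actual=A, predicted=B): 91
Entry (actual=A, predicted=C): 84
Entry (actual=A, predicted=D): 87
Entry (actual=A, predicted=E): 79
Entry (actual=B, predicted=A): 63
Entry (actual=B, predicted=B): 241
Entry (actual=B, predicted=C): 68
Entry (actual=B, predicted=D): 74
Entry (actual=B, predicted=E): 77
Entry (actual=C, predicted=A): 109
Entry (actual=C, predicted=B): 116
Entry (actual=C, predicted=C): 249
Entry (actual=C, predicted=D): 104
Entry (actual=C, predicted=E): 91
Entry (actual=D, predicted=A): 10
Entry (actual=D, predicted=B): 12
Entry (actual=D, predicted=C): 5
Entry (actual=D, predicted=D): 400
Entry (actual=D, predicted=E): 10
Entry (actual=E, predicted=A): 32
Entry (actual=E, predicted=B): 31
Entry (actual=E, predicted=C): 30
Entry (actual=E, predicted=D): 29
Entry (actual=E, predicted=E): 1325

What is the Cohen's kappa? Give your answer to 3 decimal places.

Observed agreement pₒ = trace/N = 2765/3967 = 0.6970
Expected agreement pₑ = Σ (rowᵢ·colᵢ)/N² = (891·764 + 523·491 + 669·436 + 437·694 + 1447·1582)/3967² = 0.2428
κ = (pₒ − pₑ)/(1 − pₑ) = (0.6970 − 0.2428)/(1 − 0.2428) = 0.600

0.600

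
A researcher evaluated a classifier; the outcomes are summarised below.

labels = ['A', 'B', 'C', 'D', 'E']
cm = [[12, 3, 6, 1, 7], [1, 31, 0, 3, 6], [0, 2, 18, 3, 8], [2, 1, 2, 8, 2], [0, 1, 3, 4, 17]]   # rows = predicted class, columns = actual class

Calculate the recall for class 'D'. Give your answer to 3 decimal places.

recall = TP/(TP+FN).
D: TP=8, FN=1+3+3+4=11 → 8/19 = 0.4211

0.421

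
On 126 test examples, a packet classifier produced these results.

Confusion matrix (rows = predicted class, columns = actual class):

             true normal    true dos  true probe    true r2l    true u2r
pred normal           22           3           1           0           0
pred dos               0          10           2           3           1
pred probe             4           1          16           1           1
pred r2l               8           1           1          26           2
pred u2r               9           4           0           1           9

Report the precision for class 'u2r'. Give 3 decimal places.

0.391

One-vs-rest for 'u2r': TP = diagonal; FP = other classes predicted 'u2r'; FN = 'u2r' predicted as other.
precision = TP/(TP+FP).
u2r: TP=9, FP=9+4+0+1=14 → 9/23 = 0.3913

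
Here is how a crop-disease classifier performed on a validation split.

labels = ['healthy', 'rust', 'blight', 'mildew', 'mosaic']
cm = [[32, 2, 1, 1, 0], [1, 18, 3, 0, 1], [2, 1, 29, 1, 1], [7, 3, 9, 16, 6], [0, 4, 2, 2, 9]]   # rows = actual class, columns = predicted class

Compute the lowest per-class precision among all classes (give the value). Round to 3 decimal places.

0.529

Per-class precision (TP/(TP+FP)):
  healthy: TP=32, FP=1+2+7+0=10 → 32/42 = 0.7619
  rust: TP=18, FP=2+1+3+4=10 → 18/28 = 0.6429
  blight: TP=29, FP=1+3+9+2=15 → 29/44 = 0.6591
  mildew: TP=16, FP=1+0+1+2=4 → 16/20 = 0.8000
  mosaic: TP=9, FP=0+1+1+6=8 → 9/17 = 0.5294
Lowest is class 'mosaic' with precision = 0.529.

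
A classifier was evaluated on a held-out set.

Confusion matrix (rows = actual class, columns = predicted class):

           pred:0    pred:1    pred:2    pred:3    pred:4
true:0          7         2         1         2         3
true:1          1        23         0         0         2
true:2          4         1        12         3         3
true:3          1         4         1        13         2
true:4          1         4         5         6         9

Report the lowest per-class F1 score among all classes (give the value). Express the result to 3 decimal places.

0.409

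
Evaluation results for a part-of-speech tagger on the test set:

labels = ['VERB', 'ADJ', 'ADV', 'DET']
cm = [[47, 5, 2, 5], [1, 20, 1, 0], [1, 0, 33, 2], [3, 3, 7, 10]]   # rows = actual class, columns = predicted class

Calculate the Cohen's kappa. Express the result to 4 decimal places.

0.6995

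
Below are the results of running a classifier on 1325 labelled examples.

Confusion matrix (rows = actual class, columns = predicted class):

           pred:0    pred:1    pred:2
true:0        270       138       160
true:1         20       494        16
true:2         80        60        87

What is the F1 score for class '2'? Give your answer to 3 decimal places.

Take TP from the diagonal, FP from the rest of the '2' prediction marginal, FN from the rest of the '2' actual marginal.
F1 score = 2·TP/(2·TP+FP+FN).
2: TP=87, FP=160+16=176, FN=80+60=140 → 174/490 = 0.3551

0.355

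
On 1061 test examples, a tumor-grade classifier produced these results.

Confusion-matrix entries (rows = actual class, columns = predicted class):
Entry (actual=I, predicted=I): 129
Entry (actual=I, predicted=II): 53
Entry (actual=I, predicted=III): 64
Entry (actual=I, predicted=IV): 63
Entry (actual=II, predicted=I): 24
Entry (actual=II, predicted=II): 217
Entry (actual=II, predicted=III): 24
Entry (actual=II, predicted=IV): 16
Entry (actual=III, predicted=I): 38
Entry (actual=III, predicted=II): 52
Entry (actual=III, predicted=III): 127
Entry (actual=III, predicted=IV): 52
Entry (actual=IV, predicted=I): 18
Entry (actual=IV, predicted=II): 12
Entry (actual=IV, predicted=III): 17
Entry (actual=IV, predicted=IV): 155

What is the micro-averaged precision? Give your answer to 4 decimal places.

0.5919

Micro-averaging pools counts across classes: ΣTP=628, ΣFP=433, ΣFN=433.
Micro-precision = TP/(TP+FP) on pooled counts = 0.5919 (equals overall accuracy in single-label multiclass).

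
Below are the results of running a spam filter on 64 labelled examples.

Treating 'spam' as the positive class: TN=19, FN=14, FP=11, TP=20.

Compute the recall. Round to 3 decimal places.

0.588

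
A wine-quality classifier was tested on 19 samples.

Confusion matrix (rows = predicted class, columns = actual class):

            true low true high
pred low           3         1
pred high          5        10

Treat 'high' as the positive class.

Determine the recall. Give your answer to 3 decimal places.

0.909

Recall = TP/(TP+FN) = 10/(10+1) = 10/11 = 0.909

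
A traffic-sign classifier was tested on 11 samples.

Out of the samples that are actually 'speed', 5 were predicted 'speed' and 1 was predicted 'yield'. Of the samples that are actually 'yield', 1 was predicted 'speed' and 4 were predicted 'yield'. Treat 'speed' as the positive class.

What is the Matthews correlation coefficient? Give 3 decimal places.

0.633

MCC = (TP·TN − FP·FN) / √((TP+FP)(TP+FN)(TN+FP)(TN+FN))
Numerator = 5·4 − 1·1 = 19
Denominator = √(6·6·5·5) = √900 = 30.0000
MCC = 19 / 30.0000 = 0.633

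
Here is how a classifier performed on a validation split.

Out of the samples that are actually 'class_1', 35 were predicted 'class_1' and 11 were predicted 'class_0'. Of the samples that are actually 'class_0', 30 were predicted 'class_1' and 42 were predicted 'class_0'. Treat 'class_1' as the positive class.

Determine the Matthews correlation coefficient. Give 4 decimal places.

MCC = (TP·TN − FP·FN) / √((TP+FP)(TP+FN)(TN+FP)(TN+FN))
Numerator = 35·42 − 30·11 = 1140
Denominator = √(65·46·72·53) = √11409840 = 3377.8455
MCC = 1140 / 3377.8455 = 0.3375

0.3375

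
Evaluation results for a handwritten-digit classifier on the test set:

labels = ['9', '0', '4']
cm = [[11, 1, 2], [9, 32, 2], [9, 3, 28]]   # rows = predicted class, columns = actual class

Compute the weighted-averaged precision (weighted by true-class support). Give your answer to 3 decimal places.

Per-class precision (TP/(TP+FP)):
  9: TP=11, FP=1+2=3 → 11/14 = 0.7857
  0: TP=32, FP=9+2=11 → 32/43 = 0.7442
  4: TP=28, FP=9+3=12 → 28/40 = 0.7000
Weighted-precision = Σ (supportᵢ/N)·precisionᵢ with N=97: (29/97)·0.7857 + (36/97)·0.7442 + (32/97)·0.7000 = 0.742

0.742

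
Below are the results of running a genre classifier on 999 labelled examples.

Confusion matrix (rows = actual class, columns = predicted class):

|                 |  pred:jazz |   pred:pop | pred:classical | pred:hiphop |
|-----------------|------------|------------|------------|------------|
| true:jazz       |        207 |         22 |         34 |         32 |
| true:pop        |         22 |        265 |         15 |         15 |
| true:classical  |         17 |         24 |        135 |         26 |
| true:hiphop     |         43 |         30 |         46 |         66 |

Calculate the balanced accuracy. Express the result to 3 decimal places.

0.641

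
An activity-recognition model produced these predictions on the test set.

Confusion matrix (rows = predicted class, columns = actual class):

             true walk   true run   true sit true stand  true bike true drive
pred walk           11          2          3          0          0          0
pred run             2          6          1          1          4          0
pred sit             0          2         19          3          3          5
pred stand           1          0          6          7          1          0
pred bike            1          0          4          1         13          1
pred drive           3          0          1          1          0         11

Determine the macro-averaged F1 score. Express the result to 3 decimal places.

0.587

Per-class F1 score (2·TP/(2·TP+FP+FN)):
  walk: TP=11, FP=2+3+0+0+0=5, FN=2+0+1+1+3=7 → 22/34 = 0.6471
  run: TP=6, FP=2+1+1+4+0=8, FN=2+2+0+0+0=4 → 12/24 = 0.5000
  sit: TP=19, FP=0+2+3+3+5=13, FN=3+1+6+4+1=15 → 38/66 = 0.5758
  stand: TP=7, FP=1+0+6+1+0=8, FN=0+1+3+1+1=6 → 14/28 = 0.5000
  bike: TP=13, FP=1+0+4+1+1=7, FN=0+4+3+1+0=8 → 26/41 = 0.6341
  drive: TP=11, FP=3+0+1+1+0=5, FN=0+0+5+0+1=6 → 22/33 = 0.6667
Macro-F1 score = mean = (0.6471 + 0.5000 + 0.5758 + 0.5000 + 0.6341 + 0.6667) / 6 = 0.587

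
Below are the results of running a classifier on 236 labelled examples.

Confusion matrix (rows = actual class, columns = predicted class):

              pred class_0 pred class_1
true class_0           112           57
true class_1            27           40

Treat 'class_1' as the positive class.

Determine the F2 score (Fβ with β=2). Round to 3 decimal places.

0.548

Fβ = (1+β²)·TP / ((1+β²)·TP + β²·FN + FP), with β²=4
= 5·40 / (5·40 + 4·27 + 57) = 0.548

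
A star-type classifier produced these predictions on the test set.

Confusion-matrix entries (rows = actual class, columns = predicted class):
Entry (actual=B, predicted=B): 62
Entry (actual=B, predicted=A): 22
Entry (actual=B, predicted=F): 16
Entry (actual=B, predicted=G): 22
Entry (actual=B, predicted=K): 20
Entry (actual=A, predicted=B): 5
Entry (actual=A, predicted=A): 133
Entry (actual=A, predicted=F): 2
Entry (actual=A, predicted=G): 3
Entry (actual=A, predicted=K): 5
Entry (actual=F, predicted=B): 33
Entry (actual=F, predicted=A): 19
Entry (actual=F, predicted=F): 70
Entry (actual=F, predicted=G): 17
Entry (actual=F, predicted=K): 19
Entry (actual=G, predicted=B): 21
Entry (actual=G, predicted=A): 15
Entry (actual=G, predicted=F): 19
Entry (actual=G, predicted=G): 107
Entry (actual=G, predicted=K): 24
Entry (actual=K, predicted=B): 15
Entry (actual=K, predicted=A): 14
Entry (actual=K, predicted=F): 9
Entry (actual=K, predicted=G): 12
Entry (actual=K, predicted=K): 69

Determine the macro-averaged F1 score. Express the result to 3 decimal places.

Per-class F1 score (2·TP/(2·TP+FP+FN)):
  B: TP=62, FP=5+33+21+15=74, FN=22+16+22+20=80 → 124/278 = 0.4460
  A: TP=133, FP=22+19+15+14=70, FN=5+2+3+5=15 → 266/351 = 0.7578
  F: TP=70, FP=16+2+19+9=46, FN=33+19+17+19=88 → 140/274 = 0.5109
  G: TP=107, FP=22+3+17+12=54, FN=21+15+19+24=79 → 214/347 = 0.6167
  K: TP=69, FP=20+5+19+24=68, FN=15+14+9+12=50 → 138/256 = 0.5391
Macro-F1 score = mean = (0.4460 + 0.7578 + 0.5109 + 0.6167 + 0.5391) / 5 = 0.574

0.574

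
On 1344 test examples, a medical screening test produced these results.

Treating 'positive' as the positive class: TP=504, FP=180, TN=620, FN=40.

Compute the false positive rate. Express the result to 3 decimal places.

0.225

FPR = FP/(FP+TN) = 180/(180+620) = 0.225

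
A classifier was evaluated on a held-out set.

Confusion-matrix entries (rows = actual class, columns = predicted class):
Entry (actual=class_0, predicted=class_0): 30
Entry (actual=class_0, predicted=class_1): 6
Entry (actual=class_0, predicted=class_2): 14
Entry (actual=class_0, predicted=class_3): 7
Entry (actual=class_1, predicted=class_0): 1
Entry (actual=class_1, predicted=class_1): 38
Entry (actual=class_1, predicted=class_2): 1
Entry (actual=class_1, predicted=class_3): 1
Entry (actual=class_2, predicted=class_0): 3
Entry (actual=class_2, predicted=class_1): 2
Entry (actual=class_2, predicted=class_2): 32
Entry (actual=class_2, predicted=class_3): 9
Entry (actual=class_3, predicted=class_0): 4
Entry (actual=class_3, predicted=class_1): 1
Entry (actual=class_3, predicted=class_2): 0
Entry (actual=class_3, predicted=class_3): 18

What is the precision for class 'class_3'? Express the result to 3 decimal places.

precision = TP/(TP+FP).
class_3: TP=18, FP=7+1+9=17 → 18/35 = 0.5143

0.514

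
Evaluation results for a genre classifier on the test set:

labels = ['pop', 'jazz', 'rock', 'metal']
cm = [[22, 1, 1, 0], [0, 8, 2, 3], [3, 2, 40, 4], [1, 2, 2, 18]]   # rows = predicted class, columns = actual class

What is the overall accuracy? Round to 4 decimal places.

Accuracy = trace / total = (22+8+40+18=88) / 109 = 88/109 = 0.8073

0.8073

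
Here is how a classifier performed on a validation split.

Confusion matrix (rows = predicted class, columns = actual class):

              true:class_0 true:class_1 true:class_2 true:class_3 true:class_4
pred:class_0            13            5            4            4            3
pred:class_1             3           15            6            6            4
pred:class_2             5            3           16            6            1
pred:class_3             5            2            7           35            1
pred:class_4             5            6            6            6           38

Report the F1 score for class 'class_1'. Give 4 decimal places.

0.4615

Take TP from the diagonal, FP from the rest of the 'class_1' prediction marginal, FN from the rest of the 'class_1' actual marginal.
F1 score = 2·TP/(2·TP+FP+FN).
class_1: TP=15, FP=3+6+6+4=19, FN=5+3+2+6=16 → 30/65 = 0.46154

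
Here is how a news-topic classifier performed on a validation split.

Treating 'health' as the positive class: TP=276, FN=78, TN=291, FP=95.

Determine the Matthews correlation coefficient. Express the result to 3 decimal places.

0.533

MCC = (TP·TN − FP·FN) / √((TP+FP)(TP+FN)(TN+FP)(TN+FN))
Numerator = 276·291 − 95·78 = 72906
Denominator = √(371·354·386·369) = √18706426956 = 136771.4406
MCC = 72906 / 136771.4406 = 0.533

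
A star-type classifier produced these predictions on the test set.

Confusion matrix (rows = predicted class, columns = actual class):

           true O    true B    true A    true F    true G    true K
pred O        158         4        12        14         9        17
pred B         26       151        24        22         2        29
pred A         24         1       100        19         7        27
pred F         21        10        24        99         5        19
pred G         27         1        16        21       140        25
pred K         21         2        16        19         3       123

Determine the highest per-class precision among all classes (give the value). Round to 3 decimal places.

Per-class precision (TP/(TP+FP)):
  O: TP=158, FP=4+12+14+9+17=56 → 158/214 = 0.7383
  B: TP=151, FP=26+24+22+2+29=103 → 151/254 = 0.5945
  A: TP=100, FP=24+1+19+7+27=78 → 100/178 = 0.5618
  F: TP=99, FP=21+10+24+5+19=79 → 99/178 = 0.5562
  G: TP=140, FP=27+1+16+21+25=90 → 140/230 = 0.6087
  K: TP=123, FP=21+2+16+19+3=61 → 123/184 = 0.6685
Highest is class 'O' with precision = 0.738.

0.738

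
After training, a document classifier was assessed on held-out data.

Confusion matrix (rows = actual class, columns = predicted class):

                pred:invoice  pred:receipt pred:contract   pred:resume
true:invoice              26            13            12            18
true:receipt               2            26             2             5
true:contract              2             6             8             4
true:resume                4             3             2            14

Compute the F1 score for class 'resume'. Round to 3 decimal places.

0.438

One-vs-rest for 'resume': TP = diagonal; FP = other classes predicted 'resume'; FN = 'resume' predicted as other.
F1 score = 2·TP/(2·TP+FP+FN).
resume: TP=14, FP=18+5+4=27, FN=4+3+2=9 → 28/64 = 0.4375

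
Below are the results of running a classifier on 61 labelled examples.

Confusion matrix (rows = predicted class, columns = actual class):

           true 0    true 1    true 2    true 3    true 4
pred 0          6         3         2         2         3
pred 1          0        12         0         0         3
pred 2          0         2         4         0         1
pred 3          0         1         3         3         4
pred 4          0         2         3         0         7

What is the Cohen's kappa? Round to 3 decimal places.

0.404

Observed agreement pₒ = trace/N = 32/61 = 0.5246
Expected agreement pₑ = Σ (rowᵢ·colᵢ)/N² = (6·16 + 20·15 + 12·7 + 5·11 + 18·12)/61² = 0.2018
κ = (pₒ − pₑ)/(1 − pₑ) = (0.5246 − 0.2018)/(1 − 0.2018) = 0.404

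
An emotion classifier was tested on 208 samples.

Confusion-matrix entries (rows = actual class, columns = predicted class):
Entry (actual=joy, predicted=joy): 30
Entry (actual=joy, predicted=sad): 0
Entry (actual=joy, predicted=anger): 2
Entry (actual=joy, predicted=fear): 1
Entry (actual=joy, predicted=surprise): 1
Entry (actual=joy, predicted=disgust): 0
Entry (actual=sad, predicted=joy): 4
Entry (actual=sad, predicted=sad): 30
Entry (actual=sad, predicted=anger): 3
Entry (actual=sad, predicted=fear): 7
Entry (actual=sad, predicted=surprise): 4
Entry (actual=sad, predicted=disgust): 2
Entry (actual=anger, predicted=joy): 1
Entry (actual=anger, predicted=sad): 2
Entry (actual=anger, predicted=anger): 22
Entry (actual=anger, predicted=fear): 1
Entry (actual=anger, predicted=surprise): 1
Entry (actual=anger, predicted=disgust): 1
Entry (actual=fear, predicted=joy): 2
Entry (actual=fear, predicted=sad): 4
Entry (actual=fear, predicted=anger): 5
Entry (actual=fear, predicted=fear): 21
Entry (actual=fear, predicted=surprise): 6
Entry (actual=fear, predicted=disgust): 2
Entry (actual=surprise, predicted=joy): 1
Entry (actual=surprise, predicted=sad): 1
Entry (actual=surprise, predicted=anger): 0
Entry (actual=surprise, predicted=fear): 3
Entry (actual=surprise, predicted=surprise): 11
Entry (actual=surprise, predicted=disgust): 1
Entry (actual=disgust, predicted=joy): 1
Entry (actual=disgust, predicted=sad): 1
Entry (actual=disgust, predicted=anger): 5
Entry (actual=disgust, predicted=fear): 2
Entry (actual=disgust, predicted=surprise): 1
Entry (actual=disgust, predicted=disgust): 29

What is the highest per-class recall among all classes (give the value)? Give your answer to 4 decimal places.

0.8824

Per-class recall (TP/(TP+FN)):
  joy: TP=30, FN=0+2+1+1+0=4 → 30/34 = 0.88235
  sad: TP=30, FN=4+3+7+4+2=20 → 30/50 = 0.60000
  anger: TP=22, FN=1+2+1+1+1=6 → 22/28 = 0.78571
  fear: TP=21, FN=2+4+5+6+2=19 → 21/40 = 0.52500
  surprise: TP=11, FN=1+1+0+3+1=6 → 11/17 = 0.64706
  disgust: TP=29, FN=1+1+5+2+1=10 → 29/39 = 0.74359
Highest is class 'joy' with recall = 0.8824.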